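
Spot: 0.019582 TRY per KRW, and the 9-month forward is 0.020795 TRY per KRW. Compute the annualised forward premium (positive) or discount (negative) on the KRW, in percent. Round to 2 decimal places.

T = 9/12 years.
(F − S)/S = (0.020795 − 0.019582)/0.019582 = 0.0619446.
Per annum: 0.0619446 / (9/12) = 0.082593 = 8.26%.

+8.26%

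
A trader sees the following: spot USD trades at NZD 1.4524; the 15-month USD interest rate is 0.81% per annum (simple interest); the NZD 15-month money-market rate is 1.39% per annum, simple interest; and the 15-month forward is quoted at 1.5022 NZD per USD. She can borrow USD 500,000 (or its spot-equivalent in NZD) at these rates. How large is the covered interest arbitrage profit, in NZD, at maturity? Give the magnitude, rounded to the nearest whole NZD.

T = 15/12 years.
Keep in USD, deliver into the forward: 500,000·1.010125·1.5022 = NZD 758,704.89.
Swap to NZD now, deposit: 500,000·1.4524·1.017375 = NZD 738,817.73.
The quoted forward overvalues USD, so borrow NZD, buy USD at spot, deposit the USD at 0.81%, and sell the proceeds forward at 1.5022.
Profit = 758,704.89 − 738,817.73 = NZD 19,887.

NZD 19,887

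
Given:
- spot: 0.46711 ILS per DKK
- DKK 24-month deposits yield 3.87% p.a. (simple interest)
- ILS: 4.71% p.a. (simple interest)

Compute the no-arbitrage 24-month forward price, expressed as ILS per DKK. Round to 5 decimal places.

0.47439

T = 2 years.
ILS accumulates by 1 + 0.0471×2 = 1.094200.
Growth of 1 DKK over T: 1 + 0.0387×2 = 1.077400.
Forward (ILS per DKK) = 0.46711 × 1.094200 / 1.077400 = 0.4743937.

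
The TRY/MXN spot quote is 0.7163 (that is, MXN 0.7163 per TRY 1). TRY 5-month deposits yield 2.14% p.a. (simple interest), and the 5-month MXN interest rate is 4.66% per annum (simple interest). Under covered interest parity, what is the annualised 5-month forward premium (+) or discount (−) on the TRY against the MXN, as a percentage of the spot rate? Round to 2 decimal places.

T = 5/12 years.
F = S · g_MXN/g_TRY = 0.7163 × 1.0194167/1.0089167 = 0.7237547.
(F − S)/S ÷ T = (0.7237547 − 0.7163)/0.7163/(5/12) = 0.024977 → 2.50%.

+2.50%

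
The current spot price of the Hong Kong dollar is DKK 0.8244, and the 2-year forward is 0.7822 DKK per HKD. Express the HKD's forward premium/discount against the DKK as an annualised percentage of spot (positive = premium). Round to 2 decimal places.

T = 2 years.
HKD trades forward at -5.11887% vs spot over the period.
Per annum: -0.0511887 / 2 = -0.025594 = -2.56%.

-2.56%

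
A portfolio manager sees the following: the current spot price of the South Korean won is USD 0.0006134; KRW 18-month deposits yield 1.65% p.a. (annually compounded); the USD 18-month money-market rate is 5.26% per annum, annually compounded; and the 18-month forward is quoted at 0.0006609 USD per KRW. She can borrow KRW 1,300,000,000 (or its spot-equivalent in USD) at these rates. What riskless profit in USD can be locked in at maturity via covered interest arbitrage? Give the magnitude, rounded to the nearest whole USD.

USD 19,365

T = 18/12 years.
Invest the KRW and cover forward: 1,300,000,000 × 1.02485181 × 0.0006609 = USD 880,521.93.
Convert at spot and invest in USD: 1,300,000,000 × 0.0006134 × 1.07992861 = USD 861,156.67.
The quoted forward overvalues KRW, so borrow USD, buy KRW at spot, deposit the KRW at 1.65%, and sell the proceeds forward at 0.0006609.
The gap between the two covered legs is USD 19,365.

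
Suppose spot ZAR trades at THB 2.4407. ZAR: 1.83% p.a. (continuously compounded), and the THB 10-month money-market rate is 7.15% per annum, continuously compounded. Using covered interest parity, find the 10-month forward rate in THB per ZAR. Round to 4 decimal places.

T = 10/12 years.
Growth of 1 THB over T: e^(0.0715×10/12) = 1.0613942.
ZAR growth factor: e^(0.0183×10/12) = 1.0153669.
So F = 2.4407 × 1.0613942 / 1.0153669 = 2.551339 (THB/ZAR).

2.5513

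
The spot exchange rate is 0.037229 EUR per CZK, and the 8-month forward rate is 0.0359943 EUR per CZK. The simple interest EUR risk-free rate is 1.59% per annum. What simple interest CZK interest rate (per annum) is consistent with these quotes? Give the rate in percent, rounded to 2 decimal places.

6.79%

T = 8/12 years.
F/S = 0.0359943/0.037229 = 0.9668350 = (growth of EUR) / (growth of CZK).
EUR growth factor: 1 + 0.0159×8/12 = 1.010600.
Hence g_CZK = 1.0452663.
(1.0452663 − 1)/T = 0.067899, i.e. 6.79%.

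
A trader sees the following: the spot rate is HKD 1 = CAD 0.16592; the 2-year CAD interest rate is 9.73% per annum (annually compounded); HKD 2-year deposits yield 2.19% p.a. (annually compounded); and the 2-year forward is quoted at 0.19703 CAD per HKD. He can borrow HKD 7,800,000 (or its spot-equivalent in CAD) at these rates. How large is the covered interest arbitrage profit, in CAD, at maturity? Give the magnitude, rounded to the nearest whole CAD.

T = 2 years.
Keep in HKD, deliver into the forward: 7,800,000·1.04427961·0.19703 = CAD 1,604,884.41.
Swap to CAD now, deposit: 7,800,000·0.16592·1.20406729 = CAD 1,558,274.99.
The quoted forward overvalues HKD, so borrow CAD, buy HKD at spot, deposit the HKD at 2.19%, and sell the proceeds forward at 0.19703.
Arbitrage profit = |1,604,884.41 − 1,558,274.99| = CAD 46,609.

CAD 46,609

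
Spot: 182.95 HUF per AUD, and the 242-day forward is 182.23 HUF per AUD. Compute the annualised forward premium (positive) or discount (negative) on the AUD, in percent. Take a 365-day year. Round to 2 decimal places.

-0.59%

T = 242/365 years.
AUD trades forward at -0.39355% vs spot over the period.
Per annum: -0.0039355 / (242/365) = -0.005936 = -0.59%.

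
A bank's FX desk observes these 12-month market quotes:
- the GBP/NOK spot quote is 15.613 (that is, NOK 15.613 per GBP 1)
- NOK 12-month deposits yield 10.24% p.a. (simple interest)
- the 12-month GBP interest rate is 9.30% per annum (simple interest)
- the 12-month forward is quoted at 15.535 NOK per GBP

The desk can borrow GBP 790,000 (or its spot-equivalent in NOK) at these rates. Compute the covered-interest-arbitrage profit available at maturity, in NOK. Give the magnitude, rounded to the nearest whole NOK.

T = 1 year.
Keep in GBP, deliver into the forward: 790,000·1.093000·15.535 = NOK 13,414,006.45.
Swap to NOK now, deposit: 790,000·15.613·1.102400 = NOK 13,597,299.25.
The quoted forward undervalues GBP, so borrow GBP, convert to NOK at spot, deposit the NOK at 10.24%, and buy GBP forward at 15.535 to cover the loan.
Profit = 13,597,299.25 − 13,414,006.45 = NOK 183,293.

NOK 183,293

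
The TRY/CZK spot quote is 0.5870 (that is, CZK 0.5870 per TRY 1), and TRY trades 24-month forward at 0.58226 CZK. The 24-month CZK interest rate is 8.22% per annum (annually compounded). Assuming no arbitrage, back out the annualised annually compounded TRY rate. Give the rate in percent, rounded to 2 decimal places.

8.66%

T = 2 years.
CIP gives F = S · g_CZK/g_TRY, so g_CZK/g_TRY = 0.58226/0.587 = 0.9919250.
CZK growth factor: (1 + 0.0822)^2 = 1.1711568.
Hence g_TRY = 1.1806909.
Annualise: 1.1806909^(1/2) − 1 = 0.086596 = 8.66%.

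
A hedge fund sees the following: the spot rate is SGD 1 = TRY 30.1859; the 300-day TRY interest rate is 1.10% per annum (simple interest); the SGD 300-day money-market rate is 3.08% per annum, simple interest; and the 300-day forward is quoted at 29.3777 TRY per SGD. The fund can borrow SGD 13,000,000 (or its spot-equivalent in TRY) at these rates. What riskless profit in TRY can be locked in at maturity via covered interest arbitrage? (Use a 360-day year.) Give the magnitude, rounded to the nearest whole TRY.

TRY 4,301,394

T = 300/360 years.
Keep in SGD, deliver into the forward: 13,000,000·1.02566666667·29.3777 = TRY 391,712,459.23.
Swap to TRY now, deposit: 13,000,000·30.1859·1.00916666667 = TRY 396,013,853.08.
The quoted forward undervalues SGD, so borrow SGD, convert to TRY at spot, deposit the TRY at 1.10%, and buy SGD forward at 29.3777 to cover the loan.
The gap between the two covered legs is TRY 4,301,394.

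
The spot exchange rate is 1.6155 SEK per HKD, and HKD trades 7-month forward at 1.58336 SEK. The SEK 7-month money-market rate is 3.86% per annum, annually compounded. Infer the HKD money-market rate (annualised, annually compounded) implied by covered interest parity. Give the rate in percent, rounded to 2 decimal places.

T = 7/12 years.
F/S = 1.58336/1.6155 = 0.9801052 = (growth of SEK) / (growth of HKD).
SEK growth factor: (1 + 0.0386)^(7/12) = 1.0223388.
Hence g_HKD = 1.0430909.
r = 1.0430909^(12/7) − 1 = 0.075002 → 7.50%.

7.50%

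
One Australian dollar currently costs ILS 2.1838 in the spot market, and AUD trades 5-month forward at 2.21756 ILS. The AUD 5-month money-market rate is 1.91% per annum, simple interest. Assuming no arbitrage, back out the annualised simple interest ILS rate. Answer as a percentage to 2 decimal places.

T = 5/12 years.
CIP gives F = S · g_ILS/g_AUD, so g_ILS/g_AUD = 2.21756/2.1838 = 1.0154593.
AUD growth factor: 1 + 0.0191×5/12 = 1.0079583.
Hence g_ILS = 1.0235406.
r = (1.0235406 − 1)/(5/12) = 0.056497 → 5.65%.

5.65%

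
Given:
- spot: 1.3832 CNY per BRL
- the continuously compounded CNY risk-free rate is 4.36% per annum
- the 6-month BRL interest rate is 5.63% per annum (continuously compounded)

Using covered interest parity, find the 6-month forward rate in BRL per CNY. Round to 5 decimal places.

T = 6/12 years.
Growth of 1 CNY over T: e^(0.0436×6/12) = 1.0220394.
BRL growth factor: e^(0.0563×6/12) = 1.028550.
So F = 1.3832 × 1.0220394 / 1.028550 = 1.374445 (CNY/BRL).
Invert for BRL per CNY: 1 / 1.374445 = 0.72757.

0.72757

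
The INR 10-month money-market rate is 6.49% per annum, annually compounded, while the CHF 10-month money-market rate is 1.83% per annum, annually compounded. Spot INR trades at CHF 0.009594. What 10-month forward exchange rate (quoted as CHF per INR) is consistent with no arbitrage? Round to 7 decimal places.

0.0092428

T = 10/12 years.
CHF growth factor: (1 + 0.0183)^(10/12) = 1.0152269.
Growth of 1 INR over T: (1 + 0.0649)^(10/12) = 1.053798.
CIP: F = S · (grow CHF)/(grow INR) = 0.009594 × 1.0152269/1.053798 = 0.009242841 CHF per INR.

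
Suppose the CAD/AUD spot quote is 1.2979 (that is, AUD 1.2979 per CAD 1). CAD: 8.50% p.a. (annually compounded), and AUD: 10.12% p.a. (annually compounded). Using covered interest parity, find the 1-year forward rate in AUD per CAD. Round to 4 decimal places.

T = 1 year.
AUD accumulates by (1 + 0.1012)^1 = 1.101200.
CAD accumulates by (1 + 0.0850)^1 = 1.085000.
CIP: F = S · (grow AUD)/(grow CAD) = 1.2979 × 1.101200/1.085000 = 1.317279 AUD per CAD.

1.3173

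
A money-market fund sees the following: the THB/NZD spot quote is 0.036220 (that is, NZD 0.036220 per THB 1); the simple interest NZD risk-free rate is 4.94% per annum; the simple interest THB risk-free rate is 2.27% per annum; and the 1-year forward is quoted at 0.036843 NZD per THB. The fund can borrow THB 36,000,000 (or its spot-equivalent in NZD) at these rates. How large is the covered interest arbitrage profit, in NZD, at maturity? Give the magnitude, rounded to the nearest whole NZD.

T = 1 year.
Keep in THB, deliver into the forward: 36,000,000·1.022700·0.036843 = NZD 1,356,456.10.
Swap to NZD now, deposit: 36,000,000·0.036220·1.049400 = NZD 1,368,333.65.
The quoted forward undervalues THB, so borrow THB, convert to NZD at spot, deposit the NZD at 4.94%, and buy THB forward at 0.036843 to cover the loan.
Profit = 1,368,333.65 − 1,356,456.10 = NZD 11,878.

NZD 11,878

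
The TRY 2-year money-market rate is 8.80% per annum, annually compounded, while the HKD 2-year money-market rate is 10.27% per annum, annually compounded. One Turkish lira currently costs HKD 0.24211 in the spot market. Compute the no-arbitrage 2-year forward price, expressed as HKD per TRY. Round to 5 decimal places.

T = 2 years.
HKD accumulates by (1 + 0.1027)^2 = 1.2159473.
TRY growth factor: (1 + 0.0880)^2 = 1.183744.
Forward (HKD per TRY) = 0.24211 × 1.2159473 / 1.183744 = 0.2486965.

0.24870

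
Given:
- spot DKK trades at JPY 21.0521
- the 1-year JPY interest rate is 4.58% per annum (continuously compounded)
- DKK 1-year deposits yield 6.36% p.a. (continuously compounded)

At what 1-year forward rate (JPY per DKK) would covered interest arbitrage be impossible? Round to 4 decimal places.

T = 1 year.
JPY accumulates by e^(0.0458×1) = 1.04686502.
DKK growth factor: e^(0.0636×1) = 1.06566605.
So F = 21.0521 × 1.04686502 / 1.06566605 = 20.680688 (JPY/DKK).

20.6807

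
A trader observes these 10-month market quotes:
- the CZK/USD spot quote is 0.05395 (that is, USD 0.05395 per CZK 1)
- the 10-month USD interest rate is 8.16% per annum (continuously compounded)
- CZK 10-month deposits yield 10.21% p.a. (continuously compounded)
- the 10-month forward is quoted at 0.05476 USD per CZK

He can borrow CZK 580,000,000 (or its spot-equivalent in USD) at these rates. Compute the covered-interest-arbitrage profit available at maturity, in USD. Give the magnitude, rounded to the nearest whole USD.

USD 1,088,606

T = 10/12 years.
Keep in CZK, deliver into the forward: 580,000,000·1.0888077969·0.05476 = USD 34,581,406.68.
Swap to USD now, deposit: 580,000,000·0.05395·1.0703653085 = USD 33,492,800.87.
The quoted forward overvalues CZK, so borrow USD, buy CZK at spot, deposit the CZK at 10.21%, and sell the proceeds forward at 0.05476.
Profit = 34,581,406.68 − 33,492,800.87 = USD 1,088,606.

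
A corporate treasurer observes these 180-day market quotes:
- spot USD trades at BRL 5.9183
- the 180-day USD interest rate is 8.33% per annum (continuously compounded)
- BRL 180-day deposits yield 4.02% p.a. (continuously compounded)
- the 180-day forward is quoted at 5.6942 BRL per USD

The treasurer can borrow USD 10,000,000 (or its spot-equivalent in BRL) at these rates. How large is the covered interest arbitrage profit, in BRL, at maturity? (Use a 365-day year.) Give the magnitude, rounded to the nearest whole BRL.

T = 180/365 years.
Invest the USD and cover forward: 10,000,000 × 1.0419348861 × 5.6942 = BRL 59,329,856.28.
Convert at spot and invest in BRL: 10,000,000 × 5.9183 × 1.0200224711 = BRL 60,367,989.91.
The quoted forward undervalues USD, so borrow USD, convert to BRL at spot, deposit the BRL at 4.02%, and buy USD forward at 5.6942 to cover the loan.
Profit = 60,367,989.91 − 59,329,856.28 = BRL 1,038,134.

BRL 1,038,134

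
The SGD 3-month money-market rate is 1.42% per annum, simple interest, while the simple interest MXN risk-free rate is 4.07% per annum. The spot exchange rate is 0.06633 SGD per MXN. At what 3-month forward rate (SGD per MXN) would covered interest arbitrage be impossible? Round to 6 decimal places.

0.065895

T = 3/12 years.
SGD accumulates by 1 + 0.0142×3/12 = 1.003550.
MXN accumulates by 1 + 0.0407×3/12 = 1.010175.
Forward (SGD per MXN) = 0.06633 × 1.003550 / 1.010175 = 0.06589499.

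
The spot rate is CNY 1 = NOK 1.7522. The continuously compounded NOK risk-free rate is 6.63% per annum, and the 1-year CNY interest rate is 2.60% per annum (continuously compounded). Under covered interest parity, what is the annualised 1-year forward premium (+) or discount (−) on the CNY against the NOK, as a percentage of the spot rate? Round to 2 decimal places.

+4.11%

T = 1 year.
F = S · g_NOK/g_CNY = 1.7522 × 1.0685472/1.0263409 = 1.8242559.
(F − S)/S ÷ T = (1.8242559 − 1.7522)/1.7522/1 = 0.041123 → 4.11%.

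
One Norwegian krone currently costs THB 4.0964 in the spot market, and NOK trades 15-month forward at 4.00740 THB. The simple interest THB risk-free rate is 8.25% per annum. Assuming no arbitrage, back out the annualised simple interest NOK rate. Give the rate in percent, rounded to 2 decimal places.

10.21%

T = 15/12 years.
F/S = 4.0074/4.0964 = 0.9782736 = (growth of THB) / (growth of NOK).
THB growth factor: 1 + 0.0825×15/12 = 1.103125.
That pins the NOK growth at 1.1276242.
(1.1276242 − 1)/T = 0.102099, i.e. 10.21%.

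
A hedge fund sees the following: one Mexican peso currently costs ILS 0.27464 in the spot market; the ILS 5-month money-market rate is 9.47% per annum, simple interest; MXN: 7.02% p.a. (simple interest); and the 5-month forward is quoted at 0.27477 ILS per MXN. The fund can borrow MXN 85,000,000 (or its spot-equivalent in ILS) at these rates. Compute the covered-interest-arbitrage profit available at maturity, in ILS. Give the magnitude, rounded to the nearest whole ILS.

T = 5/12 years.
Invest the MXN and cover forward: 85,000,000 × 1.029250 × 0.27477 = ILS 24,038,596.91.
Convert at spot and invest in ILS: 85,000,000 × 0.27464 × 1.0394583333 = ILS 24,265,531.12.
The quoted forward undervalues MXN, so borrow MXN, convert to ILS at spot, deposit the ILS at 9.47%, and buy MXN forward at 0.27477 to cover the loan.
Arbitrage profit = |24,038,596.91 − 24,265,531.12| = ILS 226,934.

ILS 226,934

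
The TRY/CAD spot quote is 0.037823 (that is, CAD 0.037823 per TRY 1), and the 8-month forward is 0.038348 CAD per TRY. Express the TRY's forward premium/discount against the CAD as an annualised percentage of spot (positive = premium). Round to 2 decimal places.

T = 8/12 years.
(F − S)/S = (0.038348 − 0.037823)/0.037823 = 0.0138804.
Per annum: 0.0138804 / (8/12) = 0.020821 = 2.08%.

+2.08%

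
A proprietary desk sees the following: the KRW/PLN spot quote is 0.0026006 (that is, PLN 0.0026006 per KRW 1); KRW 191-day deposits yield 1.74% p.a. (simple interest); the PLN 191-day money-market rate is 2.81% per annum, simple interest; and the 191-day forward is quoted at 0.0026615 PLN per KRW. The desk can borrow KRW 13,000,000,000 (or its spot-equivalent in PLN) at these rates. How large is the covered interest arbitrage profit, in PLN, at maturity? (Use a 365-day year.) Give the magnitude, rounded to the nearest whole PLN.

T = 191/365 years.
Route A — deposit KRW, sell forward: 13,000,000,000 × 1.0091052055 × 0.0026615 = PLN 34,914,535.56.
Route B — convert at spot, deposit PLN: 13,000,000,000 × 0.0026006 × 1.0147043836 = PLN 34,304,922.86.
The quoted forward overvalues KRW, so borrow PLN, buy KRW at spot, deposit the KRW at 1.74%, and sell the proceeds forward at 0.0026615.
Profit = 34,914,535.56 − 34,304,922.86 = PLN 609,613.

PLN 609,613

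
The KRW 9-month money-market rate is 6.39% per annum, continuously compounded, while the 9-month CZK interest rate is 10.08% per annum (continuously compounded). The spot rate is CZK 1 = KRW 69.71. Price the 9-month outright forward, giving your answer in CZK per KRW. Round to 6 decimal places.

0.014748

T = 9/12 years.
KRW accumulates by e^(0.0639×9/12) = 1.049092.
Growth of 1 CZK over T: e^(0.1008×9/12) = 1.0785311.
CIP: F = S · (grow KRW)/(grow CZK) = 69.71 × 1.049092/1.0785311 = 67.80723 KRW per CZK.
Invert for CZK per KRW: 1 / 67.80723 = 0.014748.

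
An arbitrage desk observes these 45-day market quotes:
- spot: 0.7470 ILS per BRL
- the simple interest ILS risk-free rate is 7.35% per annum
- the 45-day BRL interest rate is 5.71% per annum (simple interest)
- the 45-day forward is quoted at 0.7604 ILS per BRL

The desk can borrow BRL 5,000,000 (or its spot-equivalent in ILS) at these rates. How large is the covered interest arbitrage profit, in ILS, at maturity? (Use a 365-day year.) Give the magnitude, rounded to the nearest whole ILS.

ILS 59,920

T = 45/365 years.
Invest the BRL and cover forward: 5,000,000 × 1.007039726 × 0.7604 = ILS 3,828,765.04.
Convert at spot and invest in ILS: 5,000,000 × 0.7470 × 1.009061644 = ILS 3,768,845.24.
The quoted forward overvalues BRL, so borrow ILS, buy BRL at spot, deposit the BRL at 5.71%, and sell the proceeds forward at 0.7604.
Profit = 3,828,765.04 − 3,768,845.24 = ILS 59,920.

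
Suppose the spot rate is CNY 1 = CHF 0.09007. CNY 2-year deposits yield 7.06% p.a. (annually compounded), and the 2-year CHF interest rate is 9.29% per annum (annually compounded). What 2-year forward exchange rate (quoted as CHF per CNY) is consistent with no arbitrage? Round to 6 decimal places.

T = 2 years.
Growth of 1 CHF over T: (1 + 0.0929)^2 = 1.1944304.
CNY growth factor: (1 + 0.0706)^2 = 1.1461844.
CIP: F = S · (grow CHF)/(grow CNY) = 0.09007 × 1.1944304/1.1461844 = 0.09386129 CHF per CNY.

0.093861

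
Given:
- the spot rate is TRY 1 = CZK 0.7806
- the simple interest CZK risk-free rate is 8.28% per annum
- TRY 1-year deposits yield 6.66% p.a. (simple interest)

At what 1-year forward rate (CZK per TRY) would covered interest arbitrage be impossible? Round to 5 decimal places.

0.79246

T = 1 year.
Growth of 1 CZK over T: 1 + 0.0828×1 = 1.082800.
Growth of 1 TRY over T: 1 + 0.0666×1 = 1.066600.
So F = 0.7806 × 1.082800 / 1.066600 = 0.7924561 (CZK/TRY).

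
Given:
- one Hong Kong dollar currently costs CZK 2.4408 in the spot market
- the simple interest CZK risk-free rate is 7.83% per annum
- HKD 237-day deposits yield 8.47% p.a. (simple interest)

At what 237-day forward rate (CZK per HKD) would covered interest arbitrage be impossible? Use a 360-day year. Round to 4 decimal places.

2.4311

T = 237/360 years.
CZK accumulates by 1 + 0.0783×237/360 = 1.0515475.
HKD accumulates by 1 + 0.0847×237/360 = 1.0557608.
CIP: F = S · (grow CZK)/(grow HKD) = 2.4408 × 1.0515475/1.0557608 = 2.431059 CZK per HKD.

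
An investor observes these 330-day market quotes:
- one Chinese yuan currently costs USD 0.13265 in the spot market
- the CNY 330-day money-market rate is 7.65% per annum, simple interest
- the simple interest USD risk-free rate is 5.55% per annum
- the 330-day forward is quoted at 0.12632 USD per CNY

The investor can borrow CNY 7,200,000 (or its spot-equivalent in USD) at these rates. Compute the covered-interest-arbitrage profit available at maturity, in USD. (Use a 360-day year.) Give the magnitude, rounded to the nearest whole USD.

T = 330/360 years.
Invest the CNY and cover forward: 7,200,000 × 1.070125 × 0.12632 = USD 973,282.97.
Convert at spot and invest in USD: 7,200,000 × 0.13265 × 1.050875 = USD 1,003,669.70.
The quoted forward undervalues CNY, so borrow CNY, convert to USD at spot, deposit the USD at 5.55%, and buy CNY forward at 0.12632 to cover the loan.
The gap between the two covered legs is USD 30,387.

USD 30,387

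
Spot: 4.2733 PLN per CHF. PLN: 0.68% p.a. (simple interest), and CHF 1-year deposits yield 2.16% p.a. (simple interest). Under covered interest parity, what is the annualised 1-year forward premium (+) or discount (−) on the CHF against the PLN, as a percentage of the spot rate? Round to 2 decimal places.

T = 1 year.
F = S · g_PLN/g_CHF = 4.2733 × 1.006800/1.021600 = 4.2113924.
(F − S)/S ÷ T = (4.2113924 − 4.2733)/4.2733/1 = -0.014487 → -1.45%.

-1.45%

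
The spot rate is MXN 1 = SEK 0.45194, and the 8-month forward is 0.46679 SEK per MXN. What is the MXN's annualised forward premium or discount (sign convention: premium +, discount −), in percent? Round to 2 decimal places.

+4.93%

T = 8/12 years.
MXN trades forward at +3.28583% vs spot over the period.
Per annum: 0.0328583 / (8/12) = 0.049287 = 4.93%.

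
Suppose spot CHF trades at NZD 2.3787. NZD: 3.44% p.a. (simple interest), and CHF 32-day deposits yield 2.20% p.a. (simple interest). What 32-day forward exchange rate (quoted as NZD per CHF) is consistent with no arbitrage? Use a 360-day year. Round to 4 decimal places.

2.3813

T = 32/360 years.
NZD growth factor: 1 + 0.0344×32/360 = 1.0030578.
Growth of 1 CHF over T: 1 + 0.0220×32/360 = 1.0019556.
CIP: F = S · (grow NZD)/(grow CHF) = 2.3787 × 1.0030578/1.0019556 = 2.381317 NZD per CHF.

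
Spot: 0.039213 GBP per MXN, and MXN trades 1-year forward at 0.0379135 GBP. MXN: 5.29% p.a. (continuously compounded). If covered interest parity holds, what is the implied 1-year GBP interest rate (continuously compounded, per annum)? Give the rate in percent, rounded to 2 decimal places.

1.92%

T = 1 year.
F/S = 0.0379135/0.039213 = 0.9668605 = (growth of GBP) / (growth of MXN).
The MXN side grows by e^(0.0529×1) = 1.0543242.
So the GBP growth factor = 1.0193844.
Take logs: ln 1.0193844 / 1 = 0.019199, so 1.92%.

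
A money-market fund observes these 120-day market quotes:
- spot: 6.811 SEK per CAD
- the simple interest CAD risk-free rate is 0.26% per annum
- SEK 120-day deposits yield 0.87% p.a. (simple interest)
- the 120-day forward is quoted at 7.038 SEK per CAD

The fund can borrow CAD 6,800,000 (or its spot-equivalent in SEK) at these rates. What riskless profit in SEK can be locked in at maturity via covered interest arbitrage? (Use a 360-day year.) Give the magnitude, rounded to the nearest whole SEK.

T = 120/360 years.
Route A — deposit CAD, sell forward: 6,800,000 × 1.0008666667 × 7.038 = SEK 47,899,877.28.
Route B — convert at spot, deposit SEK: 6,800,000 × 6.811 × 1.002900 = SEK 46,449,112.92.
The quoted forward overvalues CAD, so borrow SEK, buy CAD at spot, deposit the CAD at 0.26%, and sell the proceeds forward at 7.038.
The gap between the two covered legs is SEK 1,450,764.

SEK 1,450,764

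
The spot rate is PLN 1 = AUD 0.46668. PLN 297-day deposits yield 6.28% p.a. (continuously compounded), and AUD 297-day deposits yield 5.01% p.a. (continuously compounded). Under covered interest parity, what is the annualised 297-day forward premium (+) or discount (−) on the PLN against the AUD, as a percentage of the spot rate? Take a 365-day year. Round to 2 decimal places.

T = 297/365 years.
F = S · g_AUD/g_PLN = 0.46668 × 1.0416087/1.0524284 = 0.46188220.
(F − S)/S ÷ T = (0.46188220 − 0.46668)/0.46668/(297/365) = -0.012635 → -1.26%.

-1.26%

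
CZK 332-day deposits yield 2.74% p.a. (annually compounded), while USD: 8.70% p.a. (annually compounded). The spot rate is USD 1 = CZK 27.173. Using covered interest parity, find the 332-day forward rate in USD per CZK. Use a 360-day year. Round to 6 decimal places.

T = 332/360 years.
CZK growth factor: (1 + 0.0274)^(332/360) = 1.0252422.
USD growth factor: (1 + 0.0870)^(332/360) = 1.079970.
Forward (CZK per USD) = 27.173 × 1.0252422 / 1.079970 = 25.79600.
Quoted the other way: 1/25.79600 = 0.038766 USD per CZK.

0.038766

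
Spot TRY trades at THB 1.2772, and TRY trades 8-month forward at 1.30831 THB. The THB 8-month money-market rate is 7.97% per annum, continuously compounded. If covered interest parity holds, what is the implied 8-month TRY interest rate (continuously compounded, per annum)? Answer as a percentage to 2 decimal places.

T = 8/12 years.
By CIP, F/S equals the THB-to-TRY growth ratio: 1.30831/1.2772 = 1.0243580.
The THB side grows by e^(0.0797×8/12) = 1.0545702.
That pins the TRY growth at 1.0294938.
r = ln(1.0294938)/(8/12) = 0.043601 → 4.36%.

4.36%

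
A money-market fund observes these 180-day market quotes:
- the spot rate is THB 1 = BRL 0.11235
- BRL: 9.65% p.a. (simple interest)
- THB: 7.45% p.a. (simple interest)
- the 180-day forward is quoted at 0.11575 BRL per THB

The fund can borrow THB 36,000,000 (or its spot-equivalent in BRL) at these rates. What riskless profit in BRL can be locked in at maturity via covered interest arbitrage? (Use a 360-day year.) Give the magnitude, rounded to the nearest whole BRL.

T = 180/360 years.
Keep in THB, deliver into the forward: 36,000,000·1.037250·0.11575 = BRL 4,322,220.75.
Swap to BRL now, deposit: 36,000,000·0.11235·1.048250 = BRL 4,239,751.95.
The quoted forward overvalues THB, so borrow BRL, buy THB at spot, deposit the THB at 7.45%, and sell the proceeds forward at 0.11575.
The gap between the two covered legs is BRL 82,469.

BRL 82,469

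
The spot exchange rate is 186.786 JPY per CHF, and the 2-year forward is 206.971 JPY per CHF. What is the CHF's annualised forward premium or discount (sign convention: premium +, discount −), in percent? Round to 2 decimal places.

+5.40%

T = 2 years.
(F − S)/S = (206.971 − 186.786)/186.786 = 0.1080648.
Per annum: 0.1080648 / 2 = 0.054032 = 5.40%.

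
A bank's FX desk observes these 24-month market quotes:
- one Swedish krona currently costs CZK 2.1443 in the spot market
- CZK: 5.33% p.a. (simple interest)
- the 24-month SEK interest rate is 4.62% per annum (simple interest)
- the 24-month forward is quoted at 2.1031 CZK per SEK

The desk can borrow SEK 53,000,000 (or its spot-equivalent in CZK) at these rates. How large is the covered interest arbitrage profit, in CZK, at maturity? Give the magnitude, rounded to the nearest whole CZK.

CZK 3,999,165

T = 2 years.
Invest the SEK and cover forward: 53,000,000 × 1.092400 × 2.1031 = CZK 121,763,601.32.
Convert at spot and invest in CZK: 53,000,000 × 2.1443 × 1.106600 = CZK 125,762,766.14.
The quoted forward undervalues SEK, so borrow SEK, convert to CZK at spot, deposit the CZK at 5.33%, and buy SEK forward at 2.1031 to cover the loan.
The gap between the two covered legs is CZK 3,999,165.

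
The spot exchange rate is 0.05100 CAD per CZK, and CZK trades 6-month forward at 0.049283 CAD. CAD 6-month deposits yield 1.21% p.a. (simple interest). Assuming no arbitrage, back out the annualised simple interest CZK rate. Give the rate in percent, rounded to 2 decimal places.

8.22%

T = 6/12 years.
F/S = 0.049283/0.051 = 0.9663333 = (growth of CAD) / (growth of CZK).
CAD growth factor: 1 + 0.0121×6/12 = 1.006050.
Hence g_CZK = 1.0411004.
(1.0411004 − 1)/T = 0.082201, i.e. 8.22%.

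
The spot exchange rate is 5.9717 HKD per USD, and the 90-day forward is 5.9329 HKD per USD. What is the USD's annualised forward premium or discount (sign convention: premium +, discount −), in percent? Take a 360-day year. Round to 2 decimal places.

T = 90/360 years.
Period premium: (5.9329 − 5.9717)/5.9717 = -0.0064973.
Annualise by dividing by T: -0.0064973 / (90/360) = -0.025989 → -2.60%.

-2.60%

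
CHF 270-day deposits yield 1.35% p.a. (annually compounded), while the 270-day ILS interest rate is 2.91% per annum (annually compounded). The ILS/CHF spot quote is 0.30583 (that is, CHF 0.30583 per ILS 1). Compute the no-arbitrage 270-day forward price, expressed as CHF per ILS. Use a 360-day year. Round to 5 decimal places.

T = 270/360 years.
Growth of 1 CHF over T: (1 + 0.0135)^(270/360) = 1.010108.
ILS growth factor: (1 + 0.0291)^(270/360) = 1.0217466.
CIP: F = S · (grow CHF)/(grow ILS) = 0.30583 × 1.010108/1.0217466 = 0.3023463 CHF per ILS.

0.30235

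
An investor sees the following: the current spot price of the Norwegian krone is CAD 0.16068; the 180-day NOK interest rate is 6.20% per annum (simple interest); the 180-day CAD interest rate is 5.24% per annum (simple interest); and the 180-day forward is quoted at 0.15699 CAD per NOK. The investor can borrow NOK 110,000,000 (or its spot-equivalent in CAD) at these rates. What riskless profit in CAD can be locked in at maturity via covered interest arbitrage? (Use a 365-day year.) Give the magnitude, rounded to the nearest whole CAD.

CAD 334,634

T = 180/365 years.
Route A — deposit NOK, sell forward: 110,000,000 × 1.0305753425 × 0.15699 = CAD 17,796,902.53.
Route B — convert at spot, deposit CAD: 110,000,000 × 0.16068 × 1.0258410959 = CAD 18,131,536.20.
The quoted forward undervalues NOK, so borrow NOK, convert to CAD at spot, deposit the CAD at 5.24%, and buy NOK forward at 0.15699 to cover the loan.
Arbitrage profit = |17,796,902.53 − 18,131,536.20| = CAD 334,634.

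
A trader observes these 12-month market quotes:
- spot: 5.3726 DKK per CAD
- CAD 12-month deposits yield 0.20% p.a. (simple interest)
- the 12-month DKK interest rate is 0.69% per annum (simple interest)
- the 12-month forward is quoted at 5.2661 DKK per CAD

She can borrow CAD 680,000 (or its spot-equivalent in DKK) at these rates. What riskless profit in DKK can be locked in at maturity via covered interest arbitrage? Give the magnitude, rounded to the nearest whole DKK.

T = 1 year.
Route A — deposit CAD, sell forward: 680,000 × 1.002000 × 5.2661 = DKK 3,588,109.90.
Route B — convert at spot, deposit DKK: 680,000 × 5.3726 × 1.006900 = DKK 3,678,576.24.
The quoted forward undervalues CAD, so borrow CAD, convert to DKK at spot, deposit the DKK at 0.69%, and buy CAD forward at 5.2661 to cover the loan.
Arbitrage profit = |3,588,109.90 − 3,678,576.24| = DKK 90,466.

DKK 90,466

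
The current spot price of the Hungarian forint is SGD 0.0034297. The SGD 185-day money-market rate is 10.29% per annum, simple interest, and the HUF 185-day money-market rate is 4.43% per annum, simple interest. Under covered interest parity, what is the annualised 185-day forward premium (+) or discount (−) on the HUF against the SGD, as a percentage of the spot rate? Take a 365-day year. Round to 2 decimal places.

+5.73%

T = 185/365 years.
No-arbitrage forward: 0.0034297 × 1.0521548 / 1.0224534 = 0.0035293299 SGD/HUF.
(F − S)/S ÷ T = (0.0035293299 − 0.0034297)/0.0034297/(185/365) = 0.057313 → 5.73%.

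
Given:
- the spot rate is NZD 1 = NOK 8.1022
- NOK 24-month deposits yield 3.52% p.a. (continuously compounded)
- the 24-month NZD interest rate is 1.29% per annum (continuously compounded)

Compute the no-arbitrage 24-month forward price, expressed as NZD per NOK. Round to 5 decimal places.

0.11804

T = 2 years.
Growth of 1 NOK over T: e^(0.0352×2) = 1.0729373.
NZD accumulates by e^(0.0129×2) = 1.0261357.
CIP: F = S · (grow NOK)/(grow NZD) = 8.1022 × 1.0729373/1.0261357 = 8.471738 NOK per NZD.
Quoted the other way: 1/8.471738 = 0.11804 NZD per NOK.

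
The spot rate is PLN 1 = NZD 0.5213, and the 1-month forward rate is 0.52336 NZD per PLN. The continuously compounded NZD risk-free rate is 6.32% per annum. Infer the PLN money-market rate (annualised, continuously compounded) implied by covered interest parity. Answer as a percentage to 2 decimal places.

1.59%

T = 1/12 years.
By CIP, F/S equals the NZD-to-PLN growth ratio: 0.52336/0.5213 = 1.0039517.
NZD growth factor: e^(0.0632×1/12) = 1.0052806.
So the PLN growth factor = 1.0013237.
r = ln(1.0013237)/(1/12) = 0.015874 → 1.59%.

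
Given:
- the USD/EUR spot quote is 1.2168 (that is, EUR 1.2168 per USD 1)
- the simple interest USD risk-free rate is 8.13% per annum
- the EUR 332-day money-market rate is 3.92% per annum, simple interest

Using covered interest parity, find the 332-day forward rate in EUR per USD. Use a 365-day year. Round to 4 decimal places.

1.1734

T = 332/365 years.
EUR accumulates by 1 + 0.0392×332/365 = 1.0356559.
USD growth factor: 1 + 0.0813×332/365 = 1.0739496.
CIP: F = S · (grow EUR)/(grow USD) = 1.2168 × 1.0356559/1.0739496 = 1.173413 EUR per USD.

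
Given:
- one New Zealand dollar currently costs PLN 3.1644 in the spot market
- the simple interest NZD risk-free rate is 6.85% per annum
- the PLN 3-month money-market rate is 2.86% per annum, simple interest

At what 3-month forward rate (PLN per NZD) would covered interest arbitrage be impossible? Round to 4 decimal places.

3.1334

T = 3/12 years.
PLN accumulates by 1 + 0.0286×3/12 = 1.007150.
Growth of 1 NZD over T: 1 + 0.0685×3/12 = 1.017125.
So F = 3.1644 × 1.007150 / 1.017125 = 3.133367 (PLN/NZD).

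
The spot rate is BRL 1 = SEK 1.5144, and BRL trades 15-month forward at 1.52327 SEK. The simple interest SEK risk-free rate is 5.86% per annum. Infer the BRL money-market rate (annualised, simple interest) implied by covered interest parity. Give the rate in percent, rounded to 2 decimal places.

T = 15/12 years.
F/S = 1.52327/1.5144 = 1.0058571 = (growth of SEK) / (growth of BRL).
SEK growth factor: 1 + 0.0586×15/12 = 1.073250.
Hence g_BRL = 1.0670005.
(1.0670005 − 1)/T = 0.053600, i.e. 5.36%.

5.36%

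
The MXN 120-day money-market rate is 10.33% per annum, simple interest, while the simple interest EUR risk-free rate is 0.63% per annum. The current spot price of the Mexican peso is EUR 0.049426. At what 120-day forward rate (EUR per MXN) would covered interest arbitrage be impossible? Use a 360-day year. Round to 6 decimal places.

T = 120/360 years.
EUR accumulates by 1 + 0.0063×120/360 = 1.002100.
MXN growth factor: 1 + 0.1033×120/360 = 1.0344333.
CIP: F = S · (grow EUR)/(grow MXN) = 0.049426 × 1.002100/1.0344333 = 0.04788109 EUR per MXN.

0.047881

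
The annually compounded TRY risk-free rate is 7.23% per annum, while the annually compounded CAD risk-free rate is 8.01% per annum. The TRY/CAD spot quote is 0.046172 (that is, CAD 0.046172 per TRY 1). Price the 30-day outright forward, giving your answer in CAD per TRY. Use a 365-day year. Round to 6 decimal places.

T = 30/365 years.
Growth of 1 CAD over T: (1 + 0.0801)^(30/365) = 1.0063533.
TRY accumulates by (1 + 0.0723)^(30/365) = 1.005754.
Forward (CAD per TRY) = 0.046172 × 1.0063533 / 1.005754 = 0.04619951.

0.046200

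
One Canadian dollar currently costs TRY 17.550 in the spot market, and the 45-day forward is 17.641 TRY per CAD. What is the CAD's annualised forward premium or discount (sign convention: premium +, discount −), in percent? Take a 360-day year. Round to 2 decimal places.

T = 45/360 years.
Period premium: (17.641 − 17.55)/17.55 = 0.0051852.
Per annum: 0.0051852 / (45/360) = 0.041482 = 4.15%.

+4.15%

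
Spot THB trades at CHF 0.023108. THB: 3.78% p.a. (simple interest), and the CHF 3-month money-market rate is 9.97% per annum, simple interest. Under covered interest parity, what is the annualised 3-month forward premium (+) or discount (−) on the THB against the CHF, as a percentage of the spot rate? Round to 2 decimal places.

+6.13%

T = 3/12 years.
CIP forward (CHF per THB) = 0.023108 × 1.024925/1.009450 = 0.023462249.
Annualised premium = (F − S)/S × (1/T) = (0.023462249 − 0.023108)/0.023108 ÷ (3/12) = 6.13%.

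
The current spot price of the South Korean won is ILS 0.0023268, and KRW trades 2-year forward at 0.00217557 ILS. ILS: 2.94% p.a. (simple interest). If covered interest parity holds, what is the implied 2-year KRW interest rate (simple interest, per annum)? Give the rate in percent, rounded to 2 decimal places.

T = 2 years.
By CIP, F/S equals the ILS-to-KRW growth ratio: 0.00217557/0.0023268 = 0.9350052.
ILS growth factor: 1 + 0.0294×2 = 1.058800.
That pins the KRW growth at 1.1324001.
(1.1324001 − 1)/T = 0.066200, i.e. 6.62%.

6.62%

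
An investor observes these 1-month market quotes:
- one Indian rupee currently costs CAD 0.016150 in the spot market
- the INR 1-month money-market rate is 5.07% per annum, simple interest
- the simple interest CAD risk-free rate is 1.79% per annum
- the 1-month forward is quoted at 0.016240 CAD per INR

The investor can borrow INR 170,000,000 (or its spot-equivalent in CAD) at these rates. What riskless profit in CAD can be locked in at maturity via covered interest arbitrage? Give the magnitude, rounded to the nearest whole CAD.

T = 1/12 years.
Keep in INR, deliver into the forward: 170,000,000·1.004225·0.016240 = CAD 2,772,464.38.
Swap to CAD now, deposit: 170,000,000·0.016150·1.001491667 = CAD 2,749,595.37.
The quoted forward overvalues INR, so borrow CAD, buy INR at spot, deposit the INR at 5.07%, and sell the proceeds forward at 0.016240.
Profit = 2,772,464.38 − 2,749,595.37 = CAD 22,869.

CAD 22,869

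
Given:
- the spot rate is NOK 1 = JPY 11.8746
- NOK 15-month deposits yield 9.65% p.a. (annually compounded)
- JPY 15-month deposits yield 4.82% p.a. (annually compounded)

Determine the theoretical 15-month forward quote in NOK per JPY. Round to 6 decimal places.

T = 15/12 years.
JPY growth factor: (1 + 0.0482)^(15/12) = 1.0606087.
NOK accumulates by (1 + 0.0965)^(15/12) = 1.1220463.
CIP: F = S · (grow JPY)/(grow NOK) = 11.8746 × 1.0606087/1.1220463 = 11.22441 JPY per NOK.
Invert for NOK per JPY: 1 / 11.22441 = 0.089092.

0.089092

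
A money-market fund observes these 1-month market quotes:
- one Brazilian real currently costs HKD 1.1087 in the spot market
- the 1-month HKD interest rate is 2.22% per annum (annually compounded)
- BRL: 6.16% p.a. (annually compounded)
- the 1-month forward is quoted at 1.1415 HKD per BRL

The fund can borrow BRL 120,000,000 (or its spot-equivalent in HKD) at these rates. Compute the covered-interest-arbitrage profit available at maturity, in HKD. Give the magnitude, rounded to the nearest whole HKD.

T = 1/12 years.
Keep in BRL, deliver into the forward: 120,000,000·1.00499386164·1.1415 = HKD 137,664,059.17.
Swap to HKD now, deposit: 120,000,000·1.1087·1.00183143899 = HKD 133,287,661.97.
The quoted forward overvalues BRL, so borrow HKD, buy BRL at spot, deposit the BRL at 6.16%, and sell the proceeds forward at 1.1415.
The gap between the two covered legs is HKD 4,376,397.

HKD 4,376,397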